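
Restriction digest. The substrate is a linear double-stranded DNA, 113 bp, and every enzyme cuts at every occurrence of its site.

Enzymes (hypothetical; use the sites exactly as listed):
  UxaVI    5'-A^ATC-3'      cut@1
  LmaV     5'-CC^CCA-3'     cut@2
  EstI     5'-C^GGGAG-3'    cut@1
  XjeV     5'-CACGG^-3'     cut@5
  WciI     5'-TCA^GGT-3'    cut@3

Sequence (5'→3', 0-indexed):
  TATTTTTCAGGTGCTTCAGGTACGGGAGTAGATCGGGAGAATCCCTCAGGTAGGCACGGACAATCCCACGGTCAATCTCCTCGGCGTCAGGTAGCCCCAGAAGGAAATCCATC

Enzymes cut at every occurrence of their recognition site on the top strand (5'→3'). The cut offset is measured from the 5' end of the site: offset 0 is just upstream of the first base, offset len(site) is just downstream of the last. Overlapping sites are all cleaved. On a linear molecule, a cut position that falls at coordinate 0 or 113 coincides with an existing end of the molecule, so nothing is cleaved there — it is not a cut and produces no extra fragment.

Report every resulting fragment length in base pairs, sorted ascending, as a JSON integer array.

[3,3,5,6,7,7,8,9,9,9,10,11,11,15]

Site scan:
  UxaVI AATC/1: at [39, 61, 73, 105] ⇒ [40, 62, 74, 106]
  LmaV CCCCA/2: at [94] ⇒ [96]
  EstI CGGGAG/1: at [22, 33] ⇒ [23, 34]
  XjeV CACGG/5: at [54, 66] ⇒ [59, 71]
  WciI TCAGGT/3: at [6, 15, 45, 86] ⇒ [9, 18, 48, 89]

Pooled cuts: [9, 18, 23, 34, 40, 48, 59, 62, 71, 74, 89, 96, 106]

Fragments:
  [0,9): 9 bp
  [9,18): 9 bp
  [18,23): 5 bp
  [23,34): 11 bp
  [34,40): 6 bp
  [40,48): 8 bp
  [48,59): 11 bp
  [59,62): 3 bp
  [62,71): 9 bp
  [71,74): 3 bp
  [74,89): 15 bp
  [89,96): 7 bp
  [96,106): 10 bp
  [106,113): 7 bp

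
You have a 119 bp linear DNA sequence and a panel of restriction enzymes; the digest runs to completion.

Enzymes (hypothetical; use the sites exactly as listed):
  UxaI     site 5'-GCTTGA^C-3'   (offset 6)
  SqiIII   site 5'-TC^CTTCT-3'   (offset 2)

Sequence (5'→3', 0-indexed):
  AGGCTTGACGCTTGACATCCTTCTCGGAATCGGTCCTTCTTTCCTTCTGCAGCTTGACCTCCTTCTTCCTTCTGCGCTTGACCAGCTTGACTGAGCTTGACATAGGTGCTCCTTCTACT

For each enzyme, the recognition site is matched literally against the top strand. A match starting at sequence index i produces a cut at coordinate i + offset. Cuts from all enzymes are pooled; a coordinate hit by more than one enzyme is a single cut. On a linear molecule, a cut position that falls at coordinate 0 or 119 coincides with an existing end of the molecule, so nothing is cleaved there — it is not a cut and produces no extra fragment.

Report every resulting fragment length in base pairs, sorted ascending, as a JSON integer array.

Per-enzyme occurrences:
  UxaI GCTTGAC/6: at [2, 9, 51, 75, 84, 94] ⇒ [8, 15, 57, 81, 90, 100]
  SqiIII TCCTTCT/2: at [17, 33, 41, 59, 66, 109] ⇒ [19, 35, 43, 61, 68, 111]

Pooled cuts: [8, 15, 19, 35, 43, 57, 61, 68, 81, 90, 100, 111]

Fragments:
  [0,8): 8 bp
  [8,15): 7 bp
  [15,19): 4 bp
  [19,35): 16 bp
  [35,43): 8 bp
  [43,57): 14 bp
  [57,61): 4 bp
  [61,68): 7 bp
  [68,81): 13 bp
  [81,90): 9 bp
  [90,100): 10 bp
  [100,111): 11 bp
  [111,119): 8 bp

[4,4,7,7,8,8,8,9,10,11,13,14,16]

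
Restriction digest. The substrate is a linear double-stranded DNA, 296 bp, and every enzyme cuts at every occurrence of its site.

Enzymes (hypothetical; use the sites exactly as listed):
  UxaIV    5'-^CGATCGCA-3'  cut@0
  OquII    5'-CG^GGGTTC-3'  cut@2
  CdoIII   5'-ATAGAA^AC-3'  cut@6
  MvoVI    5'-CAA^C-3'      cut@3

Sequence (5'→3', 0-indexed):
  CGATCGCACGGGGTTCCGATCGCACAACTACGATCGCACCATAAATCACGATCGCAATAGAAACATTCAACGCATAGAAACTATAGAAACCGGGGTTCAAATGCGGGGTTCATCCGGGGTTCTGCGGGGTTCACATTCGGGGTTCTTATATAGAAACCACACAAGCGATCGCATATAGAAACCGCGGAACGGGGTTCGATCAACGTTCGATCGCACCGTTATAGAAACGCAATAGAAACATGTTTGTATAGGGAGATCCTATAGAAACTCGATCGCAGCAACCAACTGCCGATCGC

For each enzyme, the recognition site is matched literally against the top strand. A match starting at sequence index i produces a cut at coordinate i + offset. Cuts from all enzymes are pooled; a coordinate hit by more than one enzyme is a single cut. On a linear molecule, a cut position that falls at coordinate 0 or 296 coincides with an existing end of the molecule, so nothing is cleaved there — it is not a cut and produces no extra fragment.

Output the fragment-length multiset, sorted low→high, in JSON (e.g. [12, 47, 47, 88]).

[3,3,4,4,4,6,8,9,9,10,10,10,11,11,11,11,11,12,12,13,13,14,15,16,18,19,29]

Site scan:
  UxaIV (CGATCGCA, off=0): starts [0, 16, 30, 48, 165, 207, 269] → cuts [16, 30, 48, 165, 207, 269] (position 0 is a terminus of the linear molecule — no cut)
  OquII (CGGGGTTC, off=2): starts [8, 90, 103, 114, 124, 137, 189] → cuts [10, 92, 105, 116, 126, 139, 191]
  CdoIII (ATAGAAAC, off=6): starts [56, 73, 82, 149, 174, 220, 231, 260] → cuts [62, 79, 88, 155, 180, 226, 237, 266]
  MvoVI (CAAC, off=3): starts [24, 67, 200, 278, 282] → cuts [27, 70, 203, 281, 285]

All cut coordinates (distinct, sorted): [10, 16, 27, 30, 48, 62, 70, 79, 88, 92, 105, 116, 126, 139, 155, 165, 180, 191, 203, 207, 226, 237, 266, 269, 281, 285]

Fragments:
  [0,10): 10 bp
  [10,16): 6 bp
  [16,27): 11 bp
  [27,30): 3 bp
  [30,48): 18 bp
  [48,62): 14 bp
  [62,70): 8 bp
  [70,79): 9 bp
  [79,88): 9 bp
  [88,92): 4 bp
  [92,105): 13 bp
  [105,116): 11 bp
  [116,126): 10 bp
  [126,139): 13 bp
  [139,155): 16 bp
  [155,165): 10 bp
  [165,180): 15 bp
  [180,191): 11 bp
  [191,203): 12 bp
  [203,207): 4 bp
  [207,226): 19 bp
  [226,237): 11 bp
  [237,266): 29 bp
  [266,269): 3 bp
  [269,281): 12 bp
  [281,285): 4 bp
  [285,296): 11 bp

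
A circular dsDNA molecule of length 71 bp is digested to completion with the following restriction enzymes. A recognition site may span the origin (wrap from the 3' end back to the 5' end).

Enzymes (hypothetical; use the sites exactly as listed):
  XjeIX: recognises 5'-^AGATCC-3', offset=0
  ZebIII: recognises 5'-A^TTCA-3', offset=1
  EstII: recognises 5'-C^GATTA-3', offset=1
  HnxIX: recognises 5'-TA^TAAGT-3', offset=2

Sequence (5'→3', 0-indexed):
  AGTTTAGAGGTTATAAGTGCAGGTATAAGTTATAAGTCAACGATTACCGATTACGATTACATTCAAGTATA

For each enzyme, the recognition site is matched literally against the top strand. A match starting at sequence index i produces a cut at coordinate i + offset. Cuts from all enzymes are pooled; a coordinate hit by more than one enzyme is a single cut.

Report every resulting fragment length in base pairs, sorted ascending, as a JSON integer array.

Per-enzyme occurrences:
  XjeIX (AGATCC, off=0): no sites
  ZebIII (ATTCA, off=1): starts [60] → cuts [61]
  EstII (CGATTA, off=1): starts [40, 47, 53] → cuts [41, 48, 54]
  HnxIX (TATAAGT, off=2): starts [11, 23, 30, 67] → cuts [13, 25, 32, 69]

All cut coordinates (distinct, sorted): [13, 25, 32, 41, 48, 54, 61, 69]

Fragment lengths:
  13→25: 12 bp
  25→32: 7 bp
  32→41: 9 bp
  41→48: 7 bp
  48→54: 6 bp
  54→61: 7 bp
  61→69: 8 bp
  69→13 (wrap): 71-69+13 = 15 bp

[6,7,7,7,8,9,12,15]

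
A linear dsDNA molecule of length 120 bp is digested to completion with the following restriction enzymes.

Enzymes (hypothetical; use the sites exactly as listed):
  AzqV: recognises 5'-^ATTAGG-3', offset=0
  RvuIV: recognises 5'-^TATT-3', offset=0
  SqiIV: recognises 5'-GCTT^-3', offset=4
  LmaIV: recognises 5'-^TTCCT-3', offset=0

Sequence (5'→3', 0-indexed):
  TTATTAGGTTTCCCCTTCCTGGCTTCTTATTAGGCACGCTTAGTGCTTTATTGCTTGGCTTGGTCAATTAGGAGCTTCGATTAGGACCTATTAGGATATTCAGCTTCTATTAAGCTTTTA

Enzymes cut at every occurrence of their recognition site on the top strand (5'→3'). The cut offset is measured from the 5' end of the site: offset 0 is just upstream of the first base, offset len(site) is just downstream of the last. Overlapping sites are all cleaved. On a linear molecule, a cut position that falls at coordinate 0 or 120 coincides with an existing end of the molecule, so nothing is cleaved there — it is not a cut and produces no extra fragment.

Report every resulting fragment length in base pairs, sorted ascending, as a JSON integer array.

Scan for sites:
  AzqV (ATTAGG, off=0): starts [2, 28, 66, 79, 89] → cuts [2, 28, 66, 79, 89]
  RvuIV (TATT, off=0): starts [1, 27, 48, 88, 96, 107] → cuts [1, 27, 48, 88, 96, 107]
  SqiIV (GCTT, off=4): starts [21, 37, 44, 52, 57, 73, 102, 113] → cuts [25, 41, 48, 56, 61, 77, 106, 117]
  LmaIV (TTCCT, off=0): starts [15] → cuts [15]

Pooled cuts: [1, 2, 15, 25, 27, 28, 41, 48, 56, 61, 66, 77, 79, 88, 89, 96, 106, 107, 117]

Fragments:
  [0,1): 1 bp
  [1,2): 1 bp
  [2,15): 13 bp
  [15,25): 10 bp
  [25,27): 2 bp
  [27,28): 1 bp
  [28,41): 13 bp
  [41,48): 7 bp
  [48,56): 8 bp
  [56,61): 5 bp
  [61,66): 5 bp
  [66,77): 11 bp
  [77,79): 2 bp
  [79,88): 9 bp
  [88,89): 1 bp
  [89,96): 7 bp
  [96,106): 10 bp
  [106,107): 1 bp
  [107,117): 10 bp
  [117,120): 3 bp

[1,1,1,1,1,2,2,3,5,5,7,7,8,9,10,10,10,11,13,13]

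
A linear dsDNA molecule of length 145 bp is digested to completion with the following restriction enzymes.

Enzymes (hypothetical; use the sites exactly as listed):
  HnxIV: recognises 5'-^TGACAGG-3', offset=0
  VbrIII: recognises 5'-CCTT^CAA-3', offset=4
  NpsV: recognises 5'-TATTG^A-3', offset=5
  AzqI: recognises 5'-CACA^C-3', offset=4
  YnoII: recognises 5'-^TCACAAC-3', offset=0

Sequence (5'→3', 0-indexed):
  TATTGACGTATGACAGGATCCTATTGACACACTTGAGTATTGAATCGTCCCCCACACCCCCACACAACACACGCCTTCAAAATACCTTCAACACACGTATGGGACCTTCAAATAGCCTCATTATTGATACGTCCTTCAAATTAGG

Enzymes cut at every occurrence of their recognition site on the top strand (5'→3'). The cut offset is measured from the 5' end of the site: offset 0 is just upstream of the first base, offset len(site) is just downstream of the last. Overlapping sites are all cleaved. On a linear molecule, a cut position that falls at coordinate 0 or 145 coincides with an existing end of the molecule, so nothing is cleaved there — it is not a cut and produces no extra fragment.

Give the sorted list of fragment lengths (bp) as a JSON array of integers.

Per-enzyme occurrences:
  HnxIV TGACAGG/0: at [10] ⇒ [10]
  VbrIII CCTTCAA/4: at [73, 84, 104, 132] ⇒ [77, 88, 108, 136]
  NpsV TATTGA/5: at [0, 21, 37, 121] ⇒ [5, 26, 42, 126]
  AzqI CACAC/4: at [27, 52, 60, 67, 91] ⇒ [31, 56, 64, 71, 95]
  YnoII (TCACAAC, off=0): no sites

Pooled cuts: [5, 10, 26, 31, 42, 56, 64, 71, 77, 88, 95, 108, 126, 136]

Fragment lengths:
  [0,5): 5 bp
  [5,10): 5 bp
  [10,26): 16 bp
  [26,31): 5 bp
  [31,42): 11 bp
  [42,56): 14 bp
  [56,64): 8 bp
  [64,71): 7 bp
  [71,77): 6 bp
  [77,88): 11 bp
  [88,95): 7 bp
  [95,108): 13 bp
  [108,126): 18 bp
  [126,136): 10 bp
  [136,145): 9 bp

[5,5,5,6,7,7,8,9,10,11,11,13,14,16,18]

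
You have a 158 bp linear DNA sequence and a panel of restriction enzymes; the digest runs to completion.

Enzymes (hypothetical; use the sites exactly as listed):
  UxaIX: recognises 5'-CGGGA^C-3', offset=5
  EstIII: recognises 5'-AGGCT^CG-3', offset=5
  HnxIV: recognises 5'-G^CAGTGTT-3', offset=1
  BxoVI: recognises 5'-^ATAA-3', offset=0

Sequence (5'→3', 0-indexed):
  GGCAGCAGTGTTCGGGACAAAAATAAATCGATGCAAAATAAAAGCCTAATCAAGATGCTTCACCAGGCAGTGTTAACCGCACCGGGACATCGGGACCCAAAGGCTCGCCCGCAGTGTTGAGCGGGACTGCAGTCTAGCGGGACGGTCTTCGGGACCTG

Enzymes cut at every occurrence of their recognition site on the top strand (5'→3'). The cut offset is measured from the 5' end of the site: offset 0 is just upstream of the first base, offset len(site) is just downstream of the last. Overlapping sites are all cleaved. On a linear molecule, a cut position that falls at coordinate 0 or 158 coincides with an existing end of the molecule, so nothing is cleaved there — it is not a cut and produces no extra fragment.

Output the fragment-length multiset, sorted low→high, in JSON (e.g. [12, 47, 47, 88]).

[4,5,5,6,8,10,12,12,15,15,16,20,30]

Scan for sites:
  UxaIX CGGGAC/5: at [12, 82, 90, 121, 137, 149] ⇒ [17, 87, 95, 126, 142, 154]
  EstIII AGGCTCG/5: at [100] ⇒ [105]
  HnxIV GCAGTGTT/1: at [4, 66, 110] ⇒ [5, 67, 111]
  BxoVI ATAA/0: at [22, 37] ⇒ [22, 37]

Pooled cuts: [5, 17, 22, 37, 67, 87, 95, 105, 111, 126, 142, 154]

Fragment lengths:
  [0,5): 5 bp
  [5,17): 12 bp
  [17,22): 5 bp
  [22,37): 15 bp
  [37,67): 30 bp
  [67,87): 20 bp
  [87,95): 8 bp
  [95,105): 10 bp
  [105,111): 6 bp
  [111,126): 15 bp
  [126,142): 16 bp
  [142,154): 12 bp
  [154,158): 4 bp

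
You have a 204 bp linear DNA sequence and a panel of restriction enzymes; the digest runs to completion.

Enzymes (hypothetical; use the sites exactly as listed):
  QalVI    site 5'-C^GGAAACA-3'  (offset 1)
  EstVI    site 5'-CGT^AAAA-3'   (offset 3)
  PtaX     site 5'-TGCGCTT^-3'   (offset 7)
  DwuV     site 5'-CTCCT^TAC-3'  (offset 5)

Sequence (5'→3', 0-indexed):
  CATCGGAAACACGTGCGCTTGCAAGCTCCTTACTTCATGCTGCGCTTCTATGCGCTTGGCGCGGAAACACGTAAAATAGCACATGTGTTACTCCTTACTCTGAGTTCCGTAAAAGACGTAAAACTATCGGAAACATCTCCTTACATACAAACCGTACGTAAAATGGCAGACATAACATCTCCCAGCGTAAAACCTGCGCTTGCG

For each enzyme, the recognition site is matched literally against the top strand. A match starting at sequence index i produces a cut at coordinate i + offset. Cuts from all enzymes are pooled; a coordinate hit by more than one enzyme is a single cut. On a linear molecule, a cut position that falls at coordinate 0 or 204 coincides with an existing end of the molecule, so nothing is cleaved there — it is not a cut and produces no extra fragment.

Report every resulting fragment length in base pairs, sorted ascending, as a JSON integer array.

Per-enzyme occurrences:
  QalVI (CGGAAACA, off=1): starts [3, 61, 127] → cuts [4, 62, 128]
  EstVI (CGTAAAA, off=3): starts [69, 107, 116, 156, 185] → cuts [72, 110, 119, 159, 188]
  PtaX (TGCGCTT, off=7): starts [13, 40, 50, 194] → cuts [20, 47, 57, 201]
  DwuV (CTCCTTAC, off=5): starts [25, 90, 136] → cuts [30, 95, 141]

All cut coordinates (distinct, sorted): [4, 20, 30, 47, 57, 62, 72, 95, 110, 119, 128, 141, 159, 188, 201]

Fragments:
  [0,4): 4 bp
  [4,20): 16 bp
  [20,30): 10 bp
  [30,47): 17 bp
  [47,57): 10 bp
  [57,62): 5 bp
  [62,72): 10 bp
  [72,95): 23 bp
  [95,110): 15 bp
  [110,119): 9 bp
  [119,128): 9 bp
  [128,141): 13 bp
  [141,159): 18 bp
  [159,188): 29 bp
  [188,201): 13 bp
  [201,204): 3 bp

[3,4,5,9,9,10,10,10,13,13,15,16,17,18,23,29]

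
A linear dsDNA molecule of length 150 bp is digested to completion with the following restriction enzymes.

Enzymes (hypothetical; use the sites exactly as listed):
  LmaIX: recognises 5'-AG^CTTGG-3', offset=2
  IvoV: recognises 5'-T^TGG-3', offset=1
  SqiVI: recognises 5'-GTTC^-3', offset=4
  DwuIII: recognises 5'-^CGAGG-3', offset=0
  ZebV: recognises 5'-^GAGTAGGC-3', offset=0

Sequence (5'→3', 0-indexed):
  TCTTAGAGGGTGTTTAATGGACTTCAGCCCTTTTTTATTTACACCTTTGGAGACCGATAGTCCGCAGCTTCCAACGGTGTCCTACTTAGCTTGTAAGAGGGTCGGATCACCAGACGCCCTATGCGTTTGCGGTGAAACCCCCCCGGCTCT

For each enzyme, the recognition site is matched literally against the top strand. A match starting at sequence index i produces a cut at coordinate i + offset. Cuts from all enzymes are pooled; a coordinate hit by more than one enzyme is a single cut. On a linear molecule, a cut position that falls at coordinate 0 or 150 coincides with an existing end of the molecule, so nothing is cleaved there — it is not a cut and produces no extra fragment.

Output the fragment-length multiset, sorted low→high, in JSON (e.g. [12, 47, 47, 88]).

[47,103]

Site scan:
  LmaIX (AGCTTGG, off=2): no sites
  IvoV TTGG/1: at [46] ⇒ [47]
  SqiVI (GTTC, off=4): no sites
  DwuIII (CGAGG, off=0): no sites
  ZebV (GAGTAGGC, off=0): no sites

Pooled cuts: [47]

Fragment lengths:
  [0,47): 47 bp
  [47,150): 103 bp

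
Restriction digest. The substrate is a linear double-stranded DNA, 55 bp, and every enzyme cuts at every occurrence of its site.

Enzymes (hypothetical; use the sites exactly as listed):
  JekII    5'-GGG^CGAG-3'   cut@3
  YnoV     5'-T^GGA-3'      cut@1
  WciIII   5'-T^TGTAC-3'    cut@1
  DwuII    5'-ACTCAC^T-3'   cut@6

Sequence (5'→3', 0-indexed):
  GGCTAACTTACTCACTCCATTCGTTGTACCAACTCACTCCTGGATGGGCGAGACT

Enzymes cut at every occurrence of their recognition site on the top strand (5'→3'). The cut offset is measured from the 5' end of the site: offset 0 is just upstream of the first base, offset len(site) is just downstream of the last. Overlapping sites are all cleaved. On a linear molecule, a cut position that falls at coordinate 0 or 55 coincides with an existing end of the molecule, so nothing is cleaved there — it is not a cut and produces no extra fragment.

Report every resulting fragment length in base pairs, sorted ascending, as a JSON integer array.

Site scan:
  JekII (GGGCGAG, off=3): starts [45] → cuts [48]
  YnoV (TGGA, off=1): starts [40] → cuts [41]
  WciIII (TTGTAC, off=1): starts [23] → cuts [24]
  DwuII (ACTCACT, off=6): starts [9, 31] → cuts [15, 37]

Pooled cuts: [15, 24, 37, 41, 48]

Fragments:
  [0,15): 15 bp
  [15,24): 9 bp
  [24,37): 13 bp
  [37,41): 4 bp
  [41,48): 7 bp
  [48,55): 7 bp

[4,7,7,9,13,15]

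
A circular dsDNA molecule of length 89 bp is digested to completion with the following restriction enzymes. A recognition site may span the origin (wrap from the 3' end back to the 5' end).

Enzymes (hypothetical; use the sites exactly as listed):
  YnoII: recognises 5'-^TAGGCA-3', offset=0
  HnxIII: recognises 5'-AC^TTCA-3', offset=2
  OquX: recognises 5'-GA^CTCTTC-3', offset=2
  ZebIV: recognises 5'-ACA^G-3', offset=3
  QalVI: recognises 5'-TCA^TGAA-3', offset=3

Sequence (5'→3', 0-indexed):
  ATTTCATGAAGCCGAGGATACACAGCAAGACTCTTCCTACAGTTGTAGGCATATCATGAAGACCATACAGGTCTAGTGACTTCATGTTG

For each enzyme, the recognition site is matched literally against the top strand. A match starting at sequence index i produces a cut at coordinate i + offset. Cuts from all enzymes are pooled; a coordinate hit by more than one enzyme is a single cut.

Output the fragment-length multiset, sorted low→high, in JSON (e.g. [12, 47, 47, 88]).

Scan for sites:
  YnoII (TAGGCA, off=0): starts [45] → cuts [45]
  HnxIII (ACTTCA, off=2): starts [78] → cuts [80]
  OquX (GACTCTTC, off=2): starts [28] → cuts [30]
  ZebIV (ACAG, off=3): starts [21, 38, 66] → cuts [24, 41, 69]
  QalVI (TCATGAA, off=3): starts [3, 53] → cuts [6, 56]

Pooled cuts: [6, 24, 30, 41, 45, 56, 69, 80]

Fragment lengths:
  6→24: 18 bp
  24→30: 6 bp
  30→41: 11 bp
  41→45: 4 bp
  45→56: 11 bp
  56→69: 13 bp
  69→80: 11 bp
  80→6 (wrap): 89-80+6 = 15 bp

[4,6,11,11,11,13,15,18]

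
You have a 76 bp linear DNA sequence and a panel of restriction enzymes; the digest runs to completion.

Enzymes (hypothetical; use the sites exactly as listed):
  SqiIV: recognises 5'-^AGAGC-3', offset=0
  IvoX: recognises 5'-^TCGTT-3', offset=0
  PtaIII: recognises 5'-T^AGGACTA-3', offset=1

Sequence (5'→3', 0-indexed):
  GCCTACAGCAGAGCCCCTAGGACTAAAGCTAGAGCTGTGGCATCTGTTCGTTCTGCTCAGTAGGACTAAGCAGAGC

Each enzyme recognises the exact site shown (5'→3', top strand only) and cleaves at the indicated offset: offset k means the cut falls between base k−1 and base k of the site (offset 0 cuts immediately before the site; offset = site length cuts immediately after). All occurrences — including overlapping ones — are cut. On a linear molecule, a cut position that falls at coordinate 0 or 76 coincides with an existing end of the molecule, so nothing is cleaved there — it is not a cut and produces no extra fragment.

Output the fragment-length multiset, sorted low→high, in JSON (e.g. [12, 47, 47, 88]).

[5,9,9,10,12,14,17]

Per-enzyme occurrences:
  SqiIV AGAGC/0: at [9, 30, 71] ⇒ [9, 30, 71]
  IvoX TCGTT/0: at [47] ⇒ [47]
  PtaIII TAGGACTA/1: at [17, 60] ⇒ [18, 61]

Pooled cuts: [9, 18, 30, 47, 61, 71]

Fragment lengths:
  [0,9): 9 bp
  [9,18): 9 bp
  [18,30): 12 bp
  [30,47): 17 bp
  [47,61): 14 bp
  [61,71): 10 bp
  [71,76): 5 bp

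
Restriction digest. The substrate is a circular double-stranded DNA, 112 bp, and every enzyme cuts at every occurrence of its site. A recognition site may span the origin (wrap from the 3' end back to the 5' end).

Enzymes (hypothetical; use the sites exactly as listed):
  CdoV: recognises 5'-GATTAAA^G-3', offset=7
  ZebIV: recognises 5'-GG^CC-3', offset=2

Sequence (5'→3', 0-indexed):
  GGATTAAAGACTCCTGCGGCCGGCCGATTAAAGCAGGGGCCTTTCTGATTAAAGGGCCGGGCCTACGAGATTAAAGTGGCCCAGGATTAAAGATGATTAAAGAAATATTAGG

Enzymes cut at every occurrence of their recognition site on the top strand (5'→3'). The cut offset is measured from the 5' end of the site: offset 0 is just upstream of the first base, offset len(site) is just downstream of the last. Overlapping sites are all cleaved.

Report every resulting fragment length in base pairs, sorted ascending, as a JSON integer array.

[3,4,4,5,7,9,10,11,12,14,14,19]

Scan for sites:
  CdoV GATTAAAG/7: at [1, 25, 46, 68, 84, 94] ⇒ [8, 32, 53, 75, 91, 101]
  ZebIV GGCC/2: at [17, 21, 37, 54, 59, 77] ⇒ [19, 23, 39, 56, 61, 79]

Pooled cuts: [8, 19, 23, 32, 39, 53, 56, 61, 75, 79, 91, 101]

Fragments:
  8→19: 11 bp
  19→23: 4 bp
  23→32: 9 bp
  32→39: 7 bp
  39→53: 14 bp
  53→56: 3 bp
  56→61: 5 bp
  61→75: 14 bp
  75→79: 4 bp
  79→91: 12 bp
  91→101: 10 bp
  101→8 (wrap): 112-101+8 = 19 bp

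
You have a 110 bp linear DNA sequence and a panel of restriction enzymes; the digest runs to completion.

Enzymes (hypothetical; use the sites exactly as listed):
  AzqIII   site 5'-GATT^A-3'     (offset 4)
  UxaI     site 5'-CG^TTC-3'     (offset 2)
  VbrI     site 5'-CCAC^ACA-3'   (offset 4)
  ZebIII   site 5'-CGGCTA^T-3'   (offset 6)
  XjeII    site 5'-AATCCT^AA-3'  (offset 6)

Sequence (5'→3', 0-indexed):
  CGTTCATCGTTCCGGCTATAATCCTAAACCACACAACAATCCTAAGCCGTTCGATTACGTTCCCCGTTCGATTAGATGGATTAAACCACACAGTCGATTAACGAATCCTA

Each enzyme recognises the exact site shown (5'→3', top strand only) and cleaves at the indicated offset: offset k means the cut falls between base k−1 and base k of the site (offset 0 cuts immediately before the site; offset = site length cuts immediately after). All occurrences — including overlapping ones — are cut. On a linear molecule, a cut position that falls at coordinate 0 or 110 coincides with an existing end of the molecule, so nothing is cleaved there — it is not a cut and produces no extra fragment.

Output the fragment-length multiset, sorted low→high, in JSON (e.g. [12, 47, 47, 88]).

Site scan:
  AzqIII GATTA/4: at [52, 69, 78, 95] ⇒ [56, 73, 82, 99]
  UxaI CGTTC/2: at [0, 7, 47, 57, 64] ⇒ [2, 9, 49, 59, 66]
  VbrI CCACACA/4: at [28, 85] ⇒ [32, 89]
  ZebIII CGGCTAT/6: at [12] ⇒ [18]
  XjeII AATCCTAA/6: at [19, 37] ⇒ [25, 43]

Pooled cuts: [2, 9, 18, 25, 32, 43, 49, 56, 59, 66, 73, 82, 89, 99]

Fragment lengths:
  [0,2): 2 bp
  [2,9): 7 bp
  [9,18): 9 bp
  [18,25): 7 bp
  [25,32): 7 bp
  [32,43): 11 bp
  [43,49): 6 bp
  [49,56): 7 bp
  [56,59): 3 bp
  [59,66): 7 bp
  [66,73): 7 bp
  [73,82): 9 bp
  [82,89): 7 bp
  [89,99): 10 bp
  [99,110): 11 bp

[2,3,6,7,7,7,7,7,7,7,9,9,10,11,11]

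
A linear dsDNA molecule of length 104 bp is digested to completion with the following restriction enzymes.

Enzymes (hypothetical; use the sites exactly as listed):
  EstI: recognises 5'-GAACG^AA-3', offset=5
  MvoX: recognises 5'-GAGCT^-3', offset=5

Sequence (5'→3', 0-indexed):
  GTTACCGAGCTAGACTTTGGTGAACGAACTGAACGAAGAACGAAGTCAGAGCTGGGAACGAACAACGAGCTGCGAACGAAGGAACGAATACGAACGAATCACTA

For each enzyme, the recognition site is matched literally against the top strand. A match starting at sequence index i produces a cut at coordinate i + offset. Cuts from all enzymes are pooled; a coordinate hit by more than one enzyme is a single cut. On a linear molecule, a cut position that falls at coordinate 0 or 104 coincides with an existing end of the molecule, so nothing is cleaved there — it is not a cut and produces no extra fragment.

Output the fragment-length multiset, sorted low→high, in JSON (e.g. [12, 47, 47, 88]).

[7,7,7,8,8,9,10,11,11,11,15]

Scan for sites:
  EstI GAACGAA/5: at [21, 30, 37, 55, 73, 81, 91] ⇒ [26, 35, 42, 60, 78, 86, 96]
  MvoX GAGCT/5: at [6, 48, 66] ⇒ [11, 53, 71]

Pooled cuts: [11, 26, 35, 42, 53, 60, 71, 78, 86, 96]

Fragments:
  [0,11): 11 bp
  [11,26): 15 bp
  [26,35): 9 bp
  [35,42): 7 bp
  [42,53): 11 bp
  [53,60): 7 bp
  [60,71): 11 bp
  [71,78): 7 bp
  [78,86): 8 bp
  [86,96): 10 bp
  [96,104): 8 bp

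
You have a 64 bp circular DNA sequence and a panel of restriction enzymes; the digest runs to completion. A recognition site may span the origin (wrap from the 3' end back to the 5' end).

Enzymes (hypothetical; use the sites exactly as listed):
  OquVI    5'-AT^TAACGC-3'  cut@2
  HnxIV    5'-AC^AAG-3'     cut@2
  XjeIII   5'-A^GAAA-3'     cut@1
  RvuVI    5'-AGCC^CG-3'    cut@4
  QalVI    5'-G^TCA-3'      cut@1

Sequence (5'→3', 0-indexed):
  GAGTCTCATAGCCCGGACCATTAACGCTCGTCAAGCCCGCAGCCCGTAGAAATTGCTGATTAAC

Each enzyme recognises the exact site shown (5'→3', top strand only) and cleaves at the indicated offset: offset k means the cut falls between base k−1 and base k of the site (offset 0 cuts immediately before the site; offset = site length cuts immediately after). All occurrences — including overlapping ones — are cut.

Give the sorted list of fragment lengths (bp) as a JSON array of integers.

Scan for sites:
  OquVI (ATTAACGC, off=2): starts [19] → cuts [21]
  HnxIV (ACAAG, off=2): no sites
  XjeIII (AGAAA, off=1): starts [47] → cuts [48]
  RvuVI (AGCCCG, off=4): starts [9, 33, 40] → cuts [13, 37, 44]
  QalVI (GTCA, off=1): starts [29] → cuts [30]

Pooled cuts: [13, 21, 30, 37, 44, 48]

Fragment lengths:
  13→21: 8 bp
  21→30: 9 bp
  30→37: 7 bp
  37→44: 7 bp
  44→48: 4 bp
  48→13 (wrap): 64-48+13 = 29 bp

[4,7,7,8,9,29]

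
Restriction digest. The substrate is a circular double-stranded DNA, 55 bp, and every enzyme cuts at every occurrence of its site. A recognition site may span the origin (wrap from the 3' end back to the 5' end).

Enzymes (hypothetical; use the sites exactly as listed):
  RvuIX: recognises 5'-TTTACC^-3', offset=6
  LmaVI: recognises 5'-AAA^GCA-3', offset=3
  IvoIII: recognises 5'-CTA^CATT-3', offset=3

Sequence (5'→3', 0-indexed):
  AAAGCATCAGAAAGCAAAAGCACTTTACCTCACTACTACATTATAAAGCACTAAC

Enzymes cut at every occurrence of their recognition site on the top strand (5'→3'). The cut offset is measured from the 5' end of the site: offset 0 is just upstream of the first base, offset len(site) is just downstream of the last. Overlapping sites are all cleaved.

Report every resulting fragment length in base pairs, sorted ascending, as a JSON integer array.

Site scan:
  RvuIX (TTTACC, off=6): starts [23] → cuts [29]
  LmaVI (AAAGCA, off=3): starts [0, 10, 16, 44] → cuts [3, 13, 19, 47]
  IvoIII (CTACATT, off=3): starts [35] → cuts [38]

All cut coordinates (distinct, sorted): [3, 13, 19, 29, 38, 47]

Fragments:
  3→13: 10 bp
  13→19: 6 bp
  19→29: 10 bp
  29→38: 9 bp
  38→47: 9 bp
  47→3 (wrap): 55-47+3 = 11 bp

[6,9,9,10,10,11]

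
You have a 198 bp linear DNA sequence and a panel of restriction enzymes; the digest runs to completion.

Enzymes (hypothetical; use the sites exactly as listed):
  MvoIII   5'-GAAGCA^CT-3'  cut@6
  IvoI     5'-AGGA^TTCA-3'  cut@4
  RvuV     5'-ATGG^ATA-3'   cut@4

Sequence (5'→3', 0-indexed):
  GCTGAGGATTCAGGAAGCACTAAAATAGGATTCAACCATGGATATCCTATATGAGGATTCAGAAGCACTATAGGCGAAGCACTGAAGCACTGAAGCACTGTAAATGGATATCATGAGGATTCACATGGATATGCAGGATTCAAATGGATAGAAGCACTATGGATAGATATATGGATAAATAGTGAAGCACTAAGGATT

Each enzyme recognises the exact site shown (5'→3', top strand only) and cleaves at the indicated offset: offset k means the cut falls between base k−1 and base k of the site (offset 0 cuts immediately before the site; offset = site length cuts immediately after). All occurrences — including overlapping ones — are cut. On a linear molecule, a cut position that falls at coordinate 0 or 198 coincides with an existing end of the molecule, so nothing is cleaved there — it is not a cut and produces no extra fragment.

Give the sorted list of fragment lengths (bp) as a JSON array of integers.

Scan for sites:
  MvoIII (GAAGCACT, off=6): starts [13, 61, 75, 83, 91, 150, 183] → cuts [19, 67, 81, 89, 97, 156, 189]
  IvoI (AGGATTCA, off=4): starts [4, 26, 53, 115, 134] → cuts [8, 30, 57, 119, 138]
  RvuV (ATGGATA, off=4): starts [37, 103, 124, 143, 158, 170] → cuts [41, 107, 128, 147, 162, 174]

Pooled cuts: [8, 19, 30, 41, 57, 67, 81, 89, 97, 107, 119, 128, 138, 147, 156, 162, 174, 189]

Fragments:
  [0,8): 8 bp
  [8,19): 11 bp
  [19,30): 11 bp
  [30,41): 11 bp
  [41,57): 16 bp
  [57,67): 10 bp
  [67,81): 14 bp
  [81,89): 8 bp
  [89,97): 8 bp
  [97,107): 10 bp
  [107,119): 12 bp
  [119,128): 9 bp
  [128,138): 10 bp
  [138,147): 9 bp
  [147,156): 9 bp
  [156,162): 6 bp
  [162,174): 12 bp
  [174,189): 15 bp
  [189,198): 9 bp

[6,8,8,8,9,9,9,9,10,10,10,11,11,11,12,12,14,15,16]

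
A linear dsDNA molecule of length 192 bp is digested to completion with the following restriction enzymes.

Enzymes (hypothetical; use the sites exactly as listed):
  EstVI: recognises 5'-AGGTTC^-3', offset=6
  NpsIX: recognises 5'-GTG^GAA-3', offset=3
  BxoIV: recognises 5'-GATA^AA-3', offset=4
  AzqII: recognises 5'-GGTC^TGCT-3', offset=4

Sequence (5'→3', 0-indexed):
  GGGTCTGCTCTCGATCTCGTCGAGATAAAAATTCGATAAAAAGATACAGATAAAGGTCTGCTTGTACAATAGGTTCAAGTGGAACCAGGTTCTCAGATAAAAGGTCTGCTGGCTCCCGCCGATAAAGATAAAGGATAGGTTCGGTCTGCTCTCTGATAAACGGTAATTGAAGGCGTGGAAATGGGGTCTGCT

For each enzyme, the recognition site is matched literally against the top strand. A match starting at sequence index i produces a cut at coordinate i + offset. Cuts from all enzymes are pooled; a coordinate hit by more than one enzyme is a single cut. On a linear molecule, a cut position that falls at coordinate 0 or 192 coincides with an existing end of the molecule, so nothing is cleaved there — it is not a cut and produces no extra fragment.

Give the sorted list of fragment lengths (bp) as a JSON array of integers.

Per-enzyme occurrences:
  EstVI AGGTTC/6: at [70, 86, 136] ⇒ [76, 92, 142]
  NpsIX GTGGAA/3: at [78, 174] ⇒ [81, 177]
  BxoIV GATAAA/4: at [23, 34, 48, 95, 120, 126, 154] ⇒ [27, 38, 52, 99, 124, 130, 158]
  AzqII GGTCTGCT/4: at [1, 54, 102, 142, 184] ⇒ [5, 58, 106, 146, 188]

Pooled cuts: [5, 27, 38, 52, 58, 76, 81, 92, 99, 106, 124, 130, 142, 146, 158, 177, 188]

Fragments:
  [0,5): 5 bp
  [5,27): 22 bp
  [27,38): 11 bp
  [38,52): 14 bp
  [52,58): 6 bp
  [58,76): 18 bp
  [76,81): 5 bp
  [81,92): 11 bp
  [92,99): 7 bp
  [99,106): 7 bp
  [106,124): 18 bp
  [124,130): 6 bp
  [130,142): 12 bp
  [142,146): 4 bp
  [146,158): 12 bp
  [158,177): 19 bp
  [177,188): 11 bp
  [188,192): 4 bp

[4,4,5,5,6,6,7,7,11,11,11,12,12,14,18,18,19,22]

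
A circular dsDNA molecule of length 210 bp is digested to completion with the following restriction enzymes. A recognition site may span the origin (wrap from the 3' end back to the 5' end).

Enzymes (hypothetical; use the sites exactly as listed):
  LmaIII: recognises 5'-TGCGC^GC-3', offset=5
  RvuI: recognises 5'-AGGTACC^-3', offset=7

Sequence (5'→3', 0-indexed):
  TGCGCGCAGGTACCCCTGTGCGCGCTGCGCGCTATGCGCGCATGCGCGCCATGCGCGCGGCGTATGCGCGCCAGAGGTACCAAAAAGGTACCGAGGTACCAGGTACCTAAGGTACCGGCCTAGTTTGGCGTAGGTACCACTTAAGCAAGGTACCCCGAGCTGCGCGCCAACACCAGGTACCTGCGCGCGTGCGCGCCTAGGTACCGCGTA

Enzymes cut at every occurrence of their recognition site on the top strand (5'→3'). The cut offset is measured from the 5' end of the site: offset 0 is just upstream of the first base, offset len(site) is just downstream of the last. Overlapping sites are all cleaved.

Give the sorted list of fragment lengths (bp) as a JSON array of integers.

[5,7,7,8,8,8,9,9,9,9,9,10,11,11,11,12,13,16,16,22]

Site scan:
  LmaIII TGCGCGC/5: at [0, 18, 25, 34, 42, 51, 64, 160, 181, 189] ⇒ [5, 23, 30, 39, 47, 56, 69, 165, 186, 194]
  RvuI AGGTACC/7: at [7, 74, 85, 93, 100, 109, 131, 147, 174, 198] ⇒ [14, 81, 92, 100, 107, 116, 138, 154, 181, 205]

Pooled cuts: [5, 14, 23, 30, 39, 47, 56, 69, 81, 92, 100, 107, 116, 138, 154, 165, 181, 186, 194, 205]

Fragments:
  5→14: 9 bp
  14→23: 9 bp
  23→30: 7 bp
  30→39: 9 bp
  39→47: 8 bp
  47→56: 9 bp
  56→69: 13 bp
  69→81: 12 bp
  81→92: 11 bp
  92→100: 8 bp
  100→107: 7 bp
  107→116: 9 bp
  116→138: 22 bp
  138→154: 16 bp
  154→165: 11 bp
  165→181: 16 bp
  181→186: 5 bp
  186→194: 8 bp
  194→205: 11 bp
  205→5 (wrap): 210-205+5 = 10 bp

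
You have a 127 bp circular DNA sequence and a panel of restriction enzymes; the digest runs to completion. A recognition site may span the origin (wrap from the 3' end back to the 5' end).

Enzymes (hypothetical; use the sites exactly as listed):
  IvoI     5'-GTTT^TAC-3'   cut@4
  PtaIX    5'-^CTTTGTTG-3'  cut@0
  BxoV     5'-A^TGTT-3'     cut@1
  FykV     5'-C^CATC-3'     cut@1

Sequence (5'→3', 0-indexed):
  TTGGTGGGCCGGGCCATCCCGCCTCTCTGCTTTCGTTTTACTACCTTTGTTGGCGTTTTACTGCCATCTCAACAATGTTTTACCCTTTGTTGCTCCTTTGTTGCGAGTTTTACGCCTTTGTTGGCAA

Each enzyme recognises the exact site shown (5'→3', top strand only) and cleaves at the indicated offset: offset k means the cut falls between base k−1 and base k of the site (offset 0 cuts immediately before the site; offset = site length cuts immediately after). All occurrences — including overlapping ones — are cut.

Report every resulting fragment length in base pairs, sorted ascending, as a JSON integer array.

[4,5,5,6,6,11,11,14,15,24,26]

Per-enzyme occurrences:
  IvoI GTTTTAC/4: at [34, 54, 76, 106] ⇒ [38, 58, 80, 110]
  PtaIX CTTTGTTG/0: at [44, 84, 95, 115] ⇒ [44, 84, 95, 115]
  BxoV ATGTT/1: at [74] ⇒ [75]
  FykV CCATC/1: at [13, 63] ⇒ [14, 64]

Pooled cuts: [14, 38, 44, 58, 64, 75, 80, 84, 95, 110, 115]

Fragment lengths:
  14→38: 24 bp
  38→44: 6 bp
  44→58: 14 bp
  58→64: 6 bp
  64→75: 11 bp
  75→80: 5 bp
  80→84: 4 bp
  84→95: 11 bp
  95→110: 15 bp
  110→115: 5 bp
  115→14 (wrap): 127-115+14 = 26 bp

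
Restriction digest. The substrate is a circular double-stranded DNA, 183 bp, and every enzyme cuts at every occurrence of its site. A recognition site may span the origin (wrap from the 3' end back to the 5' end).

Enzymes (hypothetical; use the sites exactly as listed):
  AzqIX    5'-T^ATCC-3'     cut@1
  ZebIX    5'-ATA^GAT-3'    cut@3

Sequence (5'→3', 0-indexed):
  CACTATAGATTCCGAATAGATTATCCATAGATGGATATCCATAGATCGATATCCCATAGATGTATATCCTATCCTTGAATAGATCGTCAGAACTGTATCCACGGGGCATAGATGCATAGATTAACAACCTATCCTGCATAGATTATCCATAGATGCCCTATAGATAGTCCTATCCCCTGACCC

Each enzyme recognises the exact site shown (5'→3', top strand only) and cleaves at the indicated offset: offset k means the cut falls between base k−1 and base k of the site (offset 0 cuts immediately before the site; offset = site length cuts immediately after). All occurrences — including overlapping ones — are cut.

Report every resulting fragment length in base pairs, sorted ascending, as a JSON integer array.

[4,4,5,7,7,7,7,7,7,8,8,9,10,11,11,11,12,14,15,19]

Site scan:
  AzqIX (TATCC, off=1): starts [21, 35, 49, 64, 69, 95, 129, 143, 170] → cuts [22, 36, 50, 65, 70, 96, 130, 144, 171]
  ZebIX (ATAGAT, off=3): starts [4, 15, 26, 40, 55, 78, 107, 115, 137, 148, 159] → cuts [7, 18, 29, 43, 58, 81, 110, 118, 140, 151, 162]

Pooled cuts: [7, 18, 22, 29, 36, 43, 50, 58, 65, 70, 81, 96, 110, 118, 130, 140, 144, 151, 162, 171]

Fragments:
  7→18: 11 bp
  18→22: 4 bp
  22→29: 7 bp
  29→36: 7 bp
  36→43: 7 bp
  43→50: 7 bp
  50→58: 8 bp
  58→65: 7 bp
  65→70: 5 bp
  70→81: 11 bp
  81→96: 15 bp
  96→110: 14 bp
  110→118: 8 bp
  118→130: 12 bp
  130→140: 10 bp
  140→144: 4 bp
  144→151: 7 bp
  151→162: 11 bp
  162→171: 9 bp
  171→7 (wrap): 183-171+7 = 19 bp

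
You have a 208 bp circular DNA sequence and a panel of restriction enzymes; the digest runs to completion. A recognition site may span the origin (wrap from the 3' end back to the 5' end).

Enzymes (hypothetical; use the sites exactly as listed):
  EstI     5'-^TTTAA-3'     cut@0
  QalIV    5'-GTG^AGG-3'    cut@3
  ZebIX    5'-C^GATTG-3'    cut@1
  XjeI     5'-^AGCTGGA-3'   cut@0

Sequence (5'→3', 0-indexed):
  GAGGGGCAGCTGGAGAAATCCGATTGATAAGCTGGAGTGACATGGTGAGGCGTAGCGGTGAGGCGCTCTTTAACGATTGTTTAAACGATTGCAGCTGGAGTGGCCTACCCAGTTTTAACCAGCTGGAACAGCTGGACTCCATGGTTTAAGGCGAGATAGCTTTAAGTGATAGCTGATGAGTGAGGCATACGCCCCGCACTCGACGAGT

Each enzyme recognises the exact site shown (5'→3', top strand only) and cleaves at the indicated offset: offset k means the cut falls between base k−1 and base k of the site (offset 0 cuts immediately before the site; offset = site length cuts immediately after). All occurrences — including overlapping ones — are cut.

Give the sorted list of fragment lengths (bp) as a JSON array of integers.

[5,6,6,6,7,7,8,8,9,13,14,15,16,18,21,22,27]

Scan for sites:
  EstI TTTAA/0: at [68, 79, 113, 144, 160] ⇒ [68, 79, 113, 144, 160]
  QalIV GTGAGG/3: at [44, 57, 179, 206] ⇒ [1, 47, 60, 182]
  ZebIX CGATTG/1: at [20, 73, 85] ⇒ [21, 74, 86]
  XjeI AGCTGGA/0: at [7, 29, 92, 120, 129] ⇒ [7, 29, 92, 120, 129]

Pooled cuts: [1, 7, 21, 29, 47, 60, 68, 74, 79, 86, 92, 113, 120, 129, 144, 160, 182]

Fragment lengths:
  1→7: 6 bp
  7→21: 14 bp
  21→29: 8 bp
  29→47: 18 bp
  47→60: 13 bp
  60→68: 8 bp
  68→74: 6 bp
  74→79: 5 bp
  79→86: 7 bp
  86→92: 6 bp
  92→113: 21 bp
  113→120: 7 bp
  120→129: 9 bp
  129→144: 15 bp
  144→160: 16 bp
  160→182: 22 bp
  182→1 (wrap): 208-182+1 = 27 bp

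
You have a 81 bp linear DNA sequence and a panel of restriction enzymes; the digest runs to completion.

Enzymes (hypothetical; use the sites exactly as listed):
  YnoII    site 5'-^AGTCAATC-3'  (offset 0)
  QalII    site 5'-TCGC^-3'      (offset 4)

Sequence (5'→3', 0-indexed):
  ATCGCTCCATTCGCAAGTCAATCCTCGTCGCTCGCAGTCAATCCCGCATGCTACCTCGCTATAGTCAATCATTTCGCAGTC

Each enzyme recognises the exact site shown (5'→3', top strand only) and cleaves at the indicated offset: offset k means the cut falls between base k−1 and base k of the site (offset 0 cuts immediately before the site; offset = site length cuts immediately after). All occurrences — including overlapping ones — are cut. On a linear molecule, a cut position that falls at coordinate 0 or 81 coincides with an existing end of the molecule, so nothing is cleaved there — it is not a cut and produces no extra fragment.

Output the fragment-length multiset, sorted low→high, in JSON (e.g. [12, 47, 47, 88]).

Per-enzyme occurrences:
  YnoII (AGTCAATC, off=0): starts [15, 35, 62] → cuts [15, 35, 62]
  QalII (TCGC, off=4): starts [1, 10, 27, 31, 55, 73] → cuts [5, 14, 31, 35, 59, 77]

All cut coordinates (distinct, sorted): [5, 14, 15, 31, 35, 59, 62, 77]

Fragment lengths:
  [0,5): 5 bp
  [5,14): 9 bp
  [14,15): 1 bp
  [15,31): 16 bp
  [31,35): 4 bp
  [35,59): 24 bp
  [59,62): 3 bp
  [62,77): 15 bp
  [77,81): 4 bp

[1,3,4,4,5,9,15,16,24]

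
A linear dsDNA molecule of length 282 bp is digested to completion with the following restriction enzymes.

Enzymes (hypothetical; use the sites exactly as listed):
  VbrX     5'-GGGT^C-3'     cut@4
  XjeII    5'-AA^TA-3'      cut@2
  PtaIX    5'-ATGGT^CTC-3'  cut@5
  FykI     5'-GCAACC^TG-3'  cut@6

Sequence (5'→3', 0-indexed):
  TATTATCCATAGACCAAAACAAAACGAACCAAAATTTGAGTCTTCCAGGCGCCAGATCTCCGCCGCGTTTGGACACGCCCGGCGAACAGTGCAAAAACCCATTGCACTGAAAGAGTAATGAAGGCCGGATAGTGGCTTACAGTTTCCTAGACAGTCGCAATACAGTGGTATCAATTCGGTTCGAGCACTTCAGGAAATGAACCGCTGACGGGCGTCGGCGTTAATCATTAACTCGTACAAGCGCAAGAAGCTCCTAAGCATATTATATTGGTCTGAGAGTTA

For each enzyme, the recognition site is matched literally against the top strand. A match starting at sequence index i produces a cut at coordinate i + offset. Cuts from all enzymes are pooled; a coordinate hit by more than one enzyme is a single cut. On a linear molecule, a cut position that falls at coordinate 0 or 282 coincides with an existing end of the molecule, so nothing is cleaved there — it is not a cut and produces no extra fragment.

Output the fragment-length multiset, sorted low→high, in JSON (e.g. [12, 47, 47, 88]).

[122,160]

Per-enzyme occurrences:
  VbrX (GGGTC, off=4): no sites
  XjeII AATA/2: at [158] ⇒ [160]
  PtaIX (ATGGTCTC, off=5): no sites
  FykI (GCAACCTG, off=6): no sites

Pooled cuts: [160]

Fragment lengths:
  [0,160): 160 bp
  [160,282): 122 bp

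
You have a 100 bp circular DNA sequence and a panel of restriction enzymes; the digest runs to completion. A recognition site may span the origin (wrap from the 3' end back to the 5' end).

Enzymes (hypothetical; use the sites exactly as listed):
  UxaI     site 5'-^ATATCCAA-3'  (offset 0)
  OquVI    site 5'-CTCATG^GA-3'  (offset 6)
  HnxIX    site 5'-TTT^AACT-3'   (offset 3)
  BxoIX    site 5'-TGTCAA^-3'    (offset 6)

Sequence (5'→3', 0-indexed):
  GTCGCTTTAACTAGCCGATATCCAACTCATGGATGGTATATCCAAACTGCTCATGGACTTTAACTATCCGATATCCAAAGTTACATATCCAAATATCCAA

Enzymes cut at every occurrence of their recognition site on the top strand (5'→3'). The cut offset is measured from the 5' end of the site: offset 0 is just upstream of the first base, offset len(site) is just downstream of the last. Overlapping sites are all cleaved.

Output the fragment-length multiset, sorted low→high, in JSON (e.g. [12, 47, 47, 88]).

[6,6,8,9,9,14,14,16,18]

Per-enzyme occurrences:
  UxaI (ATATCCAA, off=0): starts [17, 37, 70, 84, 92] → cuts [17, 37, 70, 84, 92]
  OquVI (CTCATGGA, off=6): starts [25, 49] → cuts [31, 55]
  HnxIX (TTTAACT, off=3): starts [5, 58] → cuts [8, 61]
  BxoIX (TGTCAA, off=6): no sites

Pooled cuts: [8, 17, 31, 37, 55, 61, 70, 84, 92]

Fragment lengths:
  8→17: 9 bp
  17→31: 14 bp
  31→37: 6 bp
  37→55: 18 bp
  55→61: 6 bp
  61→70: 9 bp
  70→84: 14 bp
  84→92: 8 bp
  92→8 (wrap): 100-92+8 = 16 bp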